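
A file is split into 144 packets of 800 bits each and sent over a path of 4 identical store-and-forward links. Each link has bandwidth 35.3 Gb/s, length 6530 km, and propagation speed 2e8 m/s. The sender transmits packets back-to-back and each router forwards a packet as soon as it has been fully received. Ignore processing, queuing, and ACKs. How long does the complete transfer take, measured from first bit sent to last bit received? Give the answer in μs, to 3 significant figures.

Per-hop transmission t_tx = L/R = 800/35300000000 = 0.0226629 μs.
Per-hop propagation t_prop = 6530000/200000000 = 32650 μs.
Pipeline fill: first packet needs 4·t_tx to clear all hops; remaining 143 packets each add one t_tx.
Total = (4+144-1)·t_tx + 4·t_prop = 147·0.0226629 + 4·32650 = 131000 μs.

131000 μs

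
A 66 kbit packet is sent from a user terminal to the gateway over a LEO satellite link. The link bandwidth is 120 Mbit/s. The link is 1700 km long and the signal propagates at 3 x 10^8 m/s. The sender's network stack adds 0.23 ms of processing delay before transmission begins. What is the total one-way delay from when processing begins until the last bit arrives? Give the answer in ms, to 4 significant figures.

L = 66000 bits.
Transmission delay = L/R = 66000 / 120000000 = 0.55 ms.
Propagation delay = d/s = 1700000 m / 300000000 m/s = 5.66667 ms.
Plus processing delay 0.23 ms = 0.23 ms.
Total = 6.447 ms.

6.447 ms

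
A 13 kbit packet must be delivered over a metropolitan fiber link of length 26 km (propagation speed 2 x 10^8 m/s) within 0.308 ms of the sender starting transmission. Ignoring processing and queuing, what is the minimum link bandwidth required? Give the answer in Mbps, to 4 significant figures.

73.03 Mbps

Propagation delay = 26000 / 200000000 = 0.13 ms.
Transmission budget = 0.308 − 0.13 = 0.178 ms.
R ≥ L / t_tx = 13000 bits / 0.000178 s = 73.03 Mbps.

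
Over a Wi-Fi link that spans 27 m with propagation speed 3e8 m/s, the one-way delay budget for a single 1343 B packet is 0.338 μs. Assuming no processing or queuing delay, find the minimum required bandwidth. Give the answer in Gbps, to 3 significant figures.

L = 10744 bits.
Propagation delay = 27 / 300000000 = 0.09 μs.
Transmission budget = 0.338 − 0.09 = 0.248 μs.
R ≥ L / t_tx = 10744 bits / 2.48e-07 s = 43.3 Gbps.

43.3 Gbps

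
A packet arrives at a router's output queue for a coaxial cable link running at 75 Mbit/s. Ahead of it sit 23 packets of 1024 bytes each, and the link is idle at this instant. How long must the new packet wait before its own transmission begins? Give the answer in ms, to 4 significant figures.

2.512 ms

Each queued packet: L/R = 8192/75000000 = 0.109227 ms.
23 queued → 2.51221 ms.
Queuing delay = 2.512 ms.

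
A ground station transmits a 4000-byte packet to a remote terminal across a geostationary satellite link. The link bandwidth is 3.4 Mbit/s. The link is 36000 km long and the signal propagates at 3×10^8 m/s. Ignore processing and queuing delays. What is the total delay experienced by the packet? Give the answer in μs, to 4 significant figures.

L = 4000 × 8 = 32000 bits.
Transmission delay = L/R = 32000 / 3400000 = 9411.76 μs.
Propagation delay = d/s = 36000000 m / 300000000 m/s = 120000 μs.
Total = 129400 μs.

129400 μs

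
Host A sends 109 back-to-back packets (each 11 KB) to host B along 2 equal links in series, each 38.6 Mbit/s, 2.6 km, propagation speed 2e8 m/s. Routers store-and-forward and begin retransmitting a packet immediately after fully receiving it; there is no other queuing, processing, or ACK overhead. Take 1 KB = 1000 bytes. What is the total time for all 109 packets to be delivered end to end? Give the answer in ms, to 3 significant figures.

Per-hop transmission t_tx = L/R = 88000/38600000 = 2.27979 ms.
Per-hop propagation t_prop = 2600/200000000 = 0.013 ms.
Pipeline fill: first packet needs 2·t_tx to clear all hops; remaining 108 packets each add one t_tx.
Total = (2+109-1)·t_tx + 2·t_prop = 110·2.27979 + 2·0.013 = 251 ms.

251 ms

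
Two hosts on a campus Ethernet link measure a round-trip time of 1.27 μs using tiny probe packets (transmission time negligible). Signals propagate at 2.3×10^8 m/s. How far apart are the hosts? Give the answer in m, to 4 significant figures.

One-way propagation = RTT/2 = 0.635 μs.
d = s × t = 2.3e+08 × 6.35e-07 = 146.1 m.

146.1 m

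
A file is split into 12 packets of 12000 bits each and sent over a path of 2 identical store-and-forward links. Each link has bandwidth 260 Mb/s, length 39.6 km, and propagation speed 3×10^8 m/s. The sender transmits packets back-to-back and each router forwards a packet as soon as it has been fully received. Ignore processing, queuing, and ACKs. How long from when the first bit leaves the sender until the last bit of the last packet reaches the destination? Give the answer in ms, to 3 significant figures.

0.864 ms

Per-hop transmission t_tx = L/R = 12000/260000000 = 0.0461538 ms.
Per-hop propagation t_prop = 39600/300000000 = 0.132 ms.
Pipeline fill: first packet needs 2·t_tx to clear all hops; remaining 11 packets each add one t_tx.
Total = (2+12-1)·t_tx + 2·t_prop = 13·0.0461538 + 2·0.132 = 0.864 ms.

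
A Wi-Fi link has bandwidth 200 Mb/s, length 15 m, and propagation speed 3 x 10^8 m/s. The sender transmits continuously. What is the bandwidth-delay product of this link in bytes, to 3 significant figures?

Propagation delay = 15 / 300000000 = 5e-08 s.
BDP = R × t_prop = 200000000 × 5e-08 = 10 bits.
In bytes: 10/8 = 1.25 bytes.

1.25 bytes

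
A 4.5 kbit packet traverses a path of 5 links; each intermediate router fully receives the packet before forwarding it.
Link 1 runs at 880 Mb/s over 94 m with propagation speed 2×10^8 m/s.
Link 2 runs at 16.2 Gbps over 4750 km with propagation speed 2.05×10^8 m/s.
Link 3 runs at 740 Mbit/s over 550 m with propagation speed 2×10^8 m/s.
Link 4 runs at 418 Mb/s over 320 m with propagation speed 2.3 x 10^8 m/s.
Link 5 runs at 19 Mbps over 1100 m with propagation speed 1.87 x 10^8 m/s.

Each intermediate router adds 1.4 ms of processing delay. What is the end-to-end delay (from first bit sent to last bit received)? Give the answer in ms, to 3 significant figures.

29.0 ms

L = 4500 bits.
Transmission delays (L/R per hop): 0.00511364, 0.000277778, 0.00608108, 0.0107656, 0.236842 ms; sum = 0.25908 ms.
Propagation delays (d/s per hop): 0.00047, 23.1707, 0.00275, 0.0013913, 0.00588235 ms; sum = 23.1812 ms.
Processing at 4 router(s): 4 × 1.4 ms = 5.6 ms.
End-to-end = 29.0 ms.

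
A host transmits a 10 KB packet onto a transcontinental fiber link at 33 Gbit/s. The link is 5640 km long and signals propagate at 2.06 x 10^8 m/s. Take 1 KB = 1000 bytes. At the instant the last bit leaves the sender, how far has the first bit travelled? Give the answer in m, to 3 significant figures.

t_tx = L/R = 80000/33000000000 = 2.42424e-06 s.
Distance = s × t_tx = 206000000 × 2.42424e-06 = 499 m.

499 m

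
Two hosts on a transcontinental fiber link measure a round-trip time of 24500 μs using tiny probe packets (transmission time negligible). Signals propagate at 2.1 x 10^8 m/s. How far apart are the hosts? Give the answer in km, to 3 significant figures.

One-way propagation = RTT/2 = 12250 μs.
d = s × t = 210000000 × 0.01225 = 2570 km.

2570 km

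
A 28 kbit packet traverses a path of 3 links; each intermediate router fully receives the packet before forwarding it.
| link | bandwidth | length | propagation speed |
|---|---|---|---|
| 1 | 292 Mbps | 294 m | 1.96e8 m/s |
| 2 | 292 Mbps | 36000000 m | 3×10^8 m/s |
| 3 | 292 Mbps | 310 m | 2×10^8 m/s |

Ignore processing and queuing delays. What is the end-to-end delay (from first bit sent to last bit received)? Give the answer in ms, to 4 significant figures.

120.3 ms

L = 28000 bits.
Transmission delay per hop = L/R = 28000/292000000 = 0.0958904 ms; 3 hops → 0.287671 ms.
Propagation delays (d/s per hop): 0.0015, 120, 0.00155 ms; sum = 120.003 ms.
End-to-end = 120.3 ms.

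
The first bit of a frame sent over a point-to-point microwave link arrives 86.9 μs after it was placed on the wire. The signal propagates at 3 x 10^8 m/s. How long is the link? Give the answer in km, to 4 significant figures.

26.07 km

d = s × t_prop = 300000000 × 8.69e-05 = 26.07 km.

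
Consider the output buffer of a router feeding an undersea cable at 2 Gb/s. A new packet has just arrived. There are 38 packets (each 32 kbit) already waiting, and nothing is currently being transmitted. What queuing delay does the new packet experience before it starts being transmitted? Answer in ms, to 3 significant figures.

0.608 ms

Each queued packet: L/R = 32000/2000000000 = 0.016 ms.
38 queued → 0.608 ms.
Queuing delay = 0.608 ms.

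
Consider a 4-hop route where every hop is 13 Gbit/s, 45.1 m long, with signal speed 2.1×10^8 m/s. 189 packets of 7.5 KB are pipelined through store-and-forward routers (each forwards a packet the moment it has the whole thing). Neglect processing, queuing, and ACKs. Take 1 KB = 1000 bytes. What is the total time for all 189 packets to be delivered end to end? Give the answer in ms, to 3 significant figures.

0.887 ms

Per-hop transmission t_tx = L/R = 60000/13000000000 = 0.00461538 ms.
Per-hop propagation t_prop = 45.1/210000000 = 0.000214762 ms.
Pipeline fill: first packet needs 4·t_tx to clear all hops; remaining 188 packets each add one t_tx.
Total = (4+189-1)·t_tx + 4·t_prop = 192·0.00461538 + 4·0.000214762 = 0.887 ms.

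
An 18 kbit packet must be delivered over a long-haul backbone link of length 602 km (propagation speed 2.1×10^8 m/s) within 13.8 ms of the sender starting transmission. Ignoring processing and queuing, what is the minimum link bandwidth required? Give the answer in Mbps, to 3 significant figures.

1.65 Mbps

Propagation delay = 602000 / 210000000 = 2.86667 ms.
Transmission budget = 13.8 − 2.86667 = 10.9333 ms.
R ≥ L / t_tx = 18000 bits / 0.0109333 s = 1.65 Mbps.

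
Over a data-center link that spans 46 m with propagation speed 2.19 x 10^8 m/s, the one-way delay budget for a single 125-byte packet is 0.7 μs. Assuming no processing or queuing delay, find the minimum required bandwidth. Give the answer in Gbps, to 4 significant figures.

2.041 Gbps

L = 1000 bits.
Propagation delay = 46 / 219000000 = 0.210046 μs.
Transmission budget = 0.7 − 0.210046 = 0.489954 μs.
R ≥ L / t_tx = 1000 bits / 4.89954e-07 s = 2.041 Gbps.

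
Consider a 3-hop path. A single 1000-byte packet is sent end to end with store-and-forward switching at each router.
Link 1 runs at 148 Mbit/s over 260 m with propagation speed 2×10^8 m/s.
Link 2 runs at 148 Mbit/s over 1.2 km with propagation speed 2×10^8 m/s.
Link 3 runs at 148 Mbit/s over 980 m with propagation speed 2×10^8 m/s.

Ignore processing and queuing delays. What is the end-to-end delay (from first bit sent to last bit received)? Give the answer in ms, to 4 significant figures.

0.1744 ms

L = 1000 × 8 = 8000 bits.
Transmission delay per hop = L/R = 8000/148000000 = 0.0540541 ms; 3 hops → 0.162162 ms.
Propagation delays (d/s per hop): 0.0013, 0.006, 0.0049 ms; sum = 0.0122 ms.
End-to-end = 0.1744 ms.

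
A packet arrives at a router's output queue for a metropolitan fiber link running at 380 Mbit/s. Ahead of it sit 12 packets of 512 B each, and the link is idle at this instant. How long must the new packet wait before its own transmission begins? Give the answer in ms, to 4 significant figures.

0.1293 ms

Each queued packet: L/R = 4096/380000000 = 0.0107789 ms.
12 queued → 0.129347 ms.
Queuing delay = 0.1293 ms.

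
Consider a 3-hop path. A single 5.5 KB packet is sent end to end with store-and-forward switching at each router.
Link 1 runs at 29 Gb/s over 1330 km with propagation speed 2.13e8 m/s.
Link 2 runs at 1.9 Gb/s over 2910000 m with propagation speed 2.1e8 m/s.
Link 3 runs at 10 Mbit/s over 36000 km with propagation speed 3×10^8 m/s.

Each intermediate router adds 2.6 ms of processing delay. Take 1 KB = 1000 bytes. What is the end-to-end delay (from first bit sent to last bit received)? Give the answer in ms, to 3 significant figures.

150 ms

L = 44000 bits.
Transmission delays (L/R per hop): 0.00151724, 0.0231579, 4.4 ms; sum = 4.42468 ms.
Propagation delays (d/s per hop): 6.24413, 13.8571, 120 ms; sum = 140.101 ms.
Processing at 2 router(s): 2 × 2.6 ms = 5.2 ms.
End-to-end = 150 ms.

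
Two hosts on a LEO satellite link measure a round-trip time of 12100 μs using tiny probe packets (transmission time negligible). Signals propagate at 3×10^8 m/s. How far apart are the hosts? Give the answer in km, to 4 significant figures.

1815 km

One-way propagation = RTT/2 = 6050 μs.
d = s × t = 300000000 × 0.00605 = 1815 km.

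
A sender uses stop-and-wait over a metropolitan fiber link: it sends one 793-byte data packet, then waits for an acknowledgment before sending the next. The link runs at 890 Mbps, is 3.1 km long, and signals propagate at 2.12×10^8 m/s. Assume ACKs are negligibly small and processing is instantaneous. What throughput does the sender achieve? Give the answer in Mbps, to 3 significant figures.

174 Mbps

t_tx = L/R = 6344/890000000 = 7.12809e-06 s.
t_prop = 3100/212000000 = 1.46226e-05 s; RTT = 2.92453e-05 s.
Cycle = t_tx + RTT = 3.63734e-05 s.
Throughput = L / cycle = 6344 / 3.63734e-05 = 174 Mbps.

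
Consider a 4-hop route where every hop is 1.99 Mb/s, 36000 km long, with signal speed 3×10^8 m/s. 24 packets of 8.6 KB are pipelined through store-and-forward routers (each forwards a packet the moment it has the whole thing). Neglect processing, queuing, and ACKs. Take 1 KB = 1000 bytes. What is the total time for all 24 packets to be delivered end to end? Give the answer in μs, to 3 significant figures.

Per-hop transmission t_tx = L/R = 68800/1990000 = 34572.9 μs.
Per-hop propagation t_prop = 36000000/300000000 = 120000 μs.
Pipeline fill: first packet needs 4·t_tx to clear all hops; remaining 23 packets each add one t_tx.
Total = (4+24-1)·t_tx + 4·t_prop = 27·34572.9 + 4·120000 = 1410000 μs.

1410000 μs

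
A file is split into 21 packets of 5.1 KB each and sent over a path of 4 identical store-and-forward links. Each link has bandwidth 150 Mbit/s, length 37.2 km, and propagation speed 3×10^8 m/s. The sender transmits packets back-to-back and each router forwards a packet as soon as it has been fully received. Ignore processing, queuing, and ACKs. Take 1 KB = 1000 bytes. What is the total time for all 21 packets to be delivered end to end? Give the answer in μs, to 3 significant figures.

7020 μs

Per-hop transmission t_tx = L/R = 40800/150000000 = 272 μs.
Per-hop propagation t_prop = 37200/300000000 = 124 μs.
Pipeline fill: first packet needs 4·t_tx to clear all hops; remaining 20 packets each add one t_tx.
Total = (4+21-1)·t_tx + 4·t_prop = 24·272 + 4·124 = 7020 μs.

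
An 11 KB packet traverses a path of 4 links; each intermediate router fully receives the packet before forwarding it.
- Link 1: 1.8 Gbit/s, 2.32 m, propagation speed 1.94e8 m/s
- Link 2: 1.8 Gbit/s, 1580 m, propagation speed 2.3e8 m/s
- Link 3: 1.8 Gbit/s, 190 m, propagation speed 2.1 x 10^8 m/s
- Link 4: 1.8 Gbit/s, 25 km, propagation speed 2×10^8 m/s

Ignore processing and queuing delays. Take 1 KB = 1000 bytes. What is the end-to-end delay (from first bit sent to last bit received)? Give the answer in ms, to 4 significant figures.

0.3283 ms

L = 88000 bits.
Transmission delay per hop = L/R = 88000/1800000000 = 0.0488889 ms; 4 hops → 0.195556 ms.
Propagation delays (d/s per hop): 1.19588e-05, 0.00686957, 0.000904762, 0.125 ms; sum = 0.132786 ms.
End-to-end = 0.3283 ms.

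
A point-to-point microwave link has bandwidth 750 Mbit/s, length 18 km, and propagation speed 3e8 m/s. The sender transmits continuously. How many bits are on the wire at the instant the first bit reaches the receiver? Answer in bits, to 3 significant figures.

45000 bits

Propagation delay = 18000 / 300000000 = 6e-05 s.
BDP = R × t_prop = 750000000 × 6e-05 = 45000 bits.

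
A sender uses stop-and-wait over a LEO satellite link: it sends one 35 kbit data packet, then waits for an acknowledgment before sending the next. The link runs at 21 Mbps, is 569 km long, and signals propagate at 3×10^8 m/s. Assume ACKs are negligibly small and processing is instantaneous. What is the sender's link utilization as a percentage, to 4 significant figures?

30.53 %

t_tx = L/R = 35000/21000000 = 0.00166667 s.
t_prop = 569000/300000000 = 0.00189667 s; RTT = 0.00379333 s.
Cycle = t_tx + RTT = 0.00546 s.
Utilization = t_tx / cycle = 0.00166667/0.00546 = 30.53 %.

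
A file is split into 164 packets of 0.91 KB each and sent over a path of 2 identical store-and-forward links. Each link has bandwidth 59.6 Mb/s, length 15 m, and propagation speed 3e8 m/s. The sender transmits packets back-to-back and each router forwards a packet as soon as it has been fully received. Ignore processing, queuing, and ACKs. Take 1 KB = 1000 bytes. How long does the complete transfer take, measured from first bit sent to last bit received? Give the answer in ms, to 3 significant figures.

20.2 ms

Per-hop transmission t_tx = L/R = 7280/59600000 = 0.122148 ms.
Per-hop propagation t_prop = 15/300000000 = 5e-05 ms.
Pipeline fill: first packet needs 2·t_tx to clear all hops; remaining 163 packets each add one t_tx.
Total = (2+164-1)·t_tx + 2·t_prop = 165·0.122148 + 2·5e-05 = 20.2 ms.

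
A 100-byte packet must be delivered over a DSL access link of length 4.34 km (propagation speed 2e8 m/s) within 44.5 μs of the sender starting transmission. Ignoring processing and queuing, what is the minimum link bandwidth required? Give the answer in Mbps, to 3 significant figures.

35.1 Mbps

L = 800 bits.
Propagation delay = 4340 / 200000000 = 21.7 μs.
Transmission budget = 44.5 − 21.7 = 22.8 μs.
R ≥ L / t_tx = 800 bits / 2.28e-05 s = 35.1 Mbps.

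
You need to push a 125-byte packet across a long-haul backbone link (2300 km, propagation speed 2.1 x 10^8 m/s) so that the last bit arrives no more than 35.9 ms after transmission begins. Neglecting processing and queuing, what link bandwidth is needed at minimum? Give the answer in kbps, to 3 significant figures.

40.1 kbps

L = 1000 bits.
Propagation delay = 2300000 / 210000000 = 10.9524 ms.
Transmission budget = 35.9 − 10.9524 = 24.9476 ms.
R ≥ L / t_tx = 1000 bits / 0.0249476 s = 40.1 kbps.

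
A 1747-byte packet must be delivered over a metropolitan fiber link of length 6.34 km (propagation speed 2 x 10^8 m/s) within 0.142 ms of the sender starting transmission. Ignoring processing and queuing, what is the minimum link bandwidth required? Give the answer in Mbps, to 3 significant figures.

127 Mbps

L = 13976 bits.
Propagation delay = 6340 / 200000000 = 0.0317 ms.
Transmission budget = 0.142 − 0.0317 = 0.1103 ms.
R ≥ L / t_tx = 13976 bits / 0.0001103 s = 127 Mbps.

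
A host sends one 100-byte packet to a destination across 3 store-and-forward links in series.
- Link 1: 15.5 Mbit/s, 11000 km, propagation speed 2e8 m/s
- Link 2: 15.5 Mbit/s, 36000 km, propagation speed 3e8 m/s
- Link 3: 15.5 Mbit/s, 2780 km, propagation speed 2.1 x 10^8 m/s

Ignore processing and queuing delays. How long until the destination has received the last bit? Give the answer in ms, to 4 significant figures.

L = 100 × 8 = 800 bits.
Transmission delay per hop = L/R = 800/15500000 = 0.0516129 ms; 3 hops → 0.154839 ms.
Propagation delays (d/s per hop): 55, 120, 13.2381 ms; sum = 188.238 ms.
End-to-end = 188.4 ms.

188.4 ms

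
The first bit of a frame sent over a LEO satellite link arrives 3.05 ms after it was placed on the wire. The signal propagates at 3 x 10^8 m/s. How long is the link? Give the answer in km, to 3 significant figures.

d = s × t_prop = 300000000 × 0.00305 = 915 km.

915 km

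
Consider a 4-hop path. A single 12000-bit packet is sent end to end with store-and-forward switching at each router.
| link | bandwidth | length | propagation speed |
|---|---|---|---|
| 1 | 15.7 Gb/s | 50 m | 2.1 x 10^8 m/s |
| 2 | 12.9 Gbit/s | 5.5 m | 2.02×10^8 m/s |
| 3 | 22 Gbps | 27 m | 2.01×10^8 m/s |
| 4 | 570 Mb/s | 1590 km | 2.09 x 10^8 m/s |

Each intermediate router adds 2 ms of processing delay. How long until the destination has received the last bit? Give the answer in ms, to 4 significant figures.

Transmission delays (L/R per hop): 0.000764331, 0.000930233, 0.000545455, 0.0210526 ms; sum = 0.0232926 ms.
Propagation delays (d/s per hop): 0.000238095, 2.72277e-05, 0.000134328, 7.60766 ms; sum = 7.60806 ms.
Processing at 3 router(s): 3 × 2 ms = 6 ms.
End-to-end = 13.63 ms.

13.63 ms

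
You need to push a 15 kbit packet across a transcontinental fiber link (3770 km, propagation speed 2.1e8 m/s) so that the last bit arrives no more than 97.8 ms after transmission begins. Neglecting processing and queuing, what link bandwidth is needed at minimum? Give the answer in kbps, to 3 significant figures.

188 kbps

Propagation delay = 3770000 / 210000000 = 17.9524 ms.
Transmission budget = 97.8 − 17.9524 = 79.8476 ms.
R ≥ L / t_tx = 15000 bits / 0.0798476 s = 188 kbps.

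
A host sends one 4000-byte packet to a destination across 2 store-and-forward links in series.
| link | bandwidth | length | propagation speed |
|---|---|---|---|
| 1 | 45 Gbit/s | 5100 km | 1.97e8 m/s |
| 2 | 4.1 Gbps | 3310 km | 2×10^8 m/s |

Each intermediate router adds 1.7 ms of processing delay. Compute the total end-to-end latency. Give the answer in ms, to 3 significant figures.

44.1 ms

L = 4000 × 8 = 32000 bits.
Transmission delays (L/R per hop): 0.000711111, 0.00780488 ms; sum = 0.00851599 ms.
Propagation delays (d/s per hop): 25.8883, 16.55 ms; sum = 42.4383 ms.
Processing at 1 router(s): 1 × 1.7 ms = 1.7 ms.
End-to-end = 44.1 ms.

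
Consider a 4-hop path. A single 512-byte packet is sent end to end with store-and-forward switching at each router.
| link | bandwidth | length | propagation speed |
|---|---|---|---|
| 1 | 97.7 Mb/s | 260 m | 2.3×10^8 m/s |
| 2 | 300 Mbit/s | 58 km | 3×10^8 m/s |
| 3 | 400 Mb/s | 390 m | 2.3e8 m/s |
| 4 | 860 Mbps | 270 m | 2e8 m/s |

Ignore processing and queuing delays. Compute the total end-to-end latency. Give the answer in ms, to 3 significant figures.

L = 512 × 8 = 4096 bits.
Transmission delays (L/R per hop): 0.0419243, 0.0136533, 0.01024, 0.00476279 ms; sum = 0.0705804 ms.
Propagation delays (d/s per hop): 0.00113043, 0.193333, 0.00169565, 0.00135 ms; sum = 0.197509 ms.
End-to-end = 0.268 ms.

0.268 ms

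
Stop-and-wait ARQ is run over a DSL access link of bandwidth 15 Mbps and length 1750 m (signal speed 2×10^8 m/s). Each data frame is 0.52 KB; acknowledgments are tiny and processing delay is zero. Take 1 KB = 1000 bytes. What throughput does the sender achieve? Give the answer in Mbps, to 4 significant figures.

14.11 Mbps

t_tx = L/R = 4160/15000000 = 0.000277333 s.
t_prop = 1750/200000000 = 8.75e-06 s; RTT = 1.75e-05 s.
Cycle = t_tx + RTT = 0.000294833 s.
Throughput = L / cycle = 4160 / 0.000294833 = 14.11 Mbps.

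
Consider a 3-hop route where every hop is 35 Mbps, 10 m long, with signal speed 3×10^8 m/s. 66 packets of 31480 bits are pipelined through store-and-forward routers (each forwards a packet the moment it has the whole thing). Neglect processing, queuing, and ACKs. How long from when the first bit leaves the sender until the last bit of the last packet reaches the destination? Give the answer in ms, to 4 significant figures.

Per-hop transmission t_tx = L/R = 31480/35000000 = 0.899429 ms.
Per-hop propagation t_prop = 10/300000000 = 3.33333e-05 ms.
Pipeline fill: first packet needs 3·t_tx to clear all hops; remaining 65 packets each add one t_tx.
Total = (3+66-1)·t_tx + 3·t_prop = 68·0.899429 + 3·3.33333e-05 = 61.16 ms.

61.16 ms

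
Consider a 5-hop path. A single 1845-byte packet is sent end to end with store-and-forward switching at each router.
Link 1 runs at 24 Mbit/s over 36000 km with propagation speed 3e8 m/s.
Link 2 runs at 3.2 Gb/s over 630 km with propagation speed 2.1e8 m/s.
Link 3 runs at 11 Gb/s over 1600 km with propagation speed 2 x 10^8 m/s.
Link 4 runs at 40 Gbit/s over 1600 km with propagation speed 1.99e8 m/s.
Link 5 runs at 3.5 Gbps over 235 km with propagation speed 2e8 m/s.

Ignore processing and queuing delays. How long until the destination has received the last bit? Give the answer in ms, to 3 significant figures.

141 ms

L = 1845 × 8 = 14760 bits.
Transmission delays (L/R per hop): 0.615, 0.0046125, 0.00134182, 0.000369, 0.00421714 ms; sum = 0.62554 ms.
Propagation delays (d/s per hop): 120, 3, 8, 8.0402, 1.175 ms; sum = 140.215 ms.
End-to-end = 141 ms.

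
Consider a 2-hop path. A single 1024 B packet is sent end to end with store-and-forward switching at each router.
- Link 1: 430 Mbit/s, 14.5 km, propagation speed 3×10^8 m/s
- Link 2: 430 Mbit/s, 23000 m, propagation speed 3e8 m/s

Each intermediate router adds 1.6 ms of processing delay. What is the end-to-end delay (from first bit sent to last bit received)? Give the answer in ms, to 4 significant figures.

L = 1024 × 8 = 8192 bits.
Transmission delay per hop = L/R = 8192/430000000 = 0.0190512 ms; 2 hops → 0.0381023 ms.
Propagation delays (d/s per hop): 0.0483333, 0.0766667 ms; sum = 0.125 ms.
Processing at 1 router(s): 1 × 1.6 ms = 1.6 ms.
End-to-end = 1.763 ms.

1.763 ms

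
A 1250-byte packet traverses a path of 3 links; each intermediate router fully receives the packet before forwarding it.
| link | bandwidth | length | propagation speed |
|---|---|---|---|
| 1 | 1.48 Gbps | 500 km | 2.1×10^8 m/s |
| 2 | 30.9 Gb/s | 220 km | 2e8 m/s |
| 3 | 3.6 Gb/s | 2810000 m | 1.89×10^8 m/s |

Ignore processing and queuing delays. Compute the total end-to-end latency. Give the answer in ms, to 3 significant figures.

L = 1250 × 8 = 10000 bits.
Transmission delays (L/R per hop): 0.00675676, 0.000323625, 0.00277778 ms; sum = 0.00985816 ms.
Propagation delays (d/s per hop): 2.38095, 1.1, 14.8677 ms; sum = 18.3487 ms.
End-to-end = 18.4 ms.

18.4 ms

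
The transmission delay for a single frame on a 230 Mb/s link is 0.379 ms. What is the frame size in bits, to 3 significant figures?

L = R × t_tx = 230000000 b/s × 0.000379 s = 87170 bits.

87200 bits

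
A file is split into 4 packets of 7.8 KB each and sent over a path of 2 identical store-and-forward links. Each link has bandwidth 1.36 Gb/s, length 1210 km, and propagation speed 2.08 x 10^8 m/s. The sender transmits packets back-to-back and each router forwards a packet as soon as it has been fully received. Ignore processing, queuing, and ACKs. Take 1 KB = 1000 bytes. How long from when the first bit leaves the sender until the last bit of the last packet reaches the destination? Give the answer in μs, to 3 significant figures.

Per-hop transmission t_tx = L/R = 62400/1360000000 = 45.8824 μs.
Per-hop propagation t_prop = 1210000/208000000 = 5817.31 μs.
Pipeline fill: first packet needs 2·t_tx to clear all hops; remaining 3 packets each add one t_tx.
Total = (2+4-1)·t_tx + 2·t_prop = 5·45.8824 + 2·5817.31 = 11900 μs.

11900 μs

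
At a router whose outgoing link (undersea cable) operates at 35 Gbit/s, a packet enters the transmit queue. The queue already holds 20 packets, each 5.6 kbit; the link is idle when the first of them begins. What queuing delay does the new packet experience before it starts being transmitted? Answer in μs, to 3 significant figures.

3.20 μs

Each queued packet: L/R = 5600/35000000000 = 0.16 μs.
20 queued → 3.2 μs.
Queuing delay = 3.20 μs.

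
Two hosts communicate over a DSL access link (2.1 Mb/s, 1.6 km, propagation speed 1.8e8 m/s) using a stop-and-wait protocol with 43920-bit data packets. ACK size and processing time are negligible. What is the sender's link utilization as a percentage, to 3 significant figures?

99.9 %

t_tx = L/R = 43920/2100000 = 0.0209143 s.
t_prop = 1600/180000000 = 8.88889e-06 s; RTT = 1.77778e-05 s.
Cycle = t_tx + RTT = 0.0209321 s.
Utilization = t_tx / cycle = 0.0209143/0.0209321 = 99.9 %.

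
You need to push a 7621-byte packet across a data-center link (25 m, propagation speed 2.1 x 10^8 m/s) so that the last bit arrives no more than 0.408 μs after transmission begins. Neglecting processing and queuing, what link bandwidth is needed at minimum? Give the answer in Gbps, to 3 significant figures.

211 Gbps

L = 60968 bits.
Propagation delay = 25 / 210000000 = 0.119048 μs.
Transmission budget = 0.408 − 0.119048 = 0.288952 μs.
R ≥ L / t_tx = 60968 bits / 2.88952e-07 s = 211 Gbps.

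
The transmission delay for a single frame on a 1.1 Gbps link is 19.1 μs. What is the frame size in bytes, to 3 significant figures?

2630 bytes

L = R × t_tx = 1100000000 b/s × 1.91e-05 s = 21010 bits.
In bytes: 21010 / 8 = 2630 bytes.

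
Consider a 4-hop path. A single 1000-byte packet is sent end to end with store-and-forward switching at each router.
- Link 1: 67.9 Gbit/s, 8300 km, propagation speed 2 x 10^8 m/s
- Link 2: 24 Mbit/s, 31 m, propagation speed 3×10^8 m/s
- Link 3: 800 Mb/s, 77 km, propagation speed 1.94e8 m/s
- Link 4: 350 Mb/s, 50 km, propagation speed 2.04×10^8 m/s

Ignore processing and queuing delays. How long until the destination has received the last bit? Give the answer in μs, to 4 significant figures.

42510 μs

L = 1000 × 8 = 8000 bits.
Transmission delays (L/R per hop): 0.11782, 333.333, 10, 22.8571 μs; sum = 366.308 μs.
Propagation delays (d/s per hop): 41500, 0.103333, 396.907, 245.098 μs; sum = 42142.1 μs.
End-to-end = 42510 μs.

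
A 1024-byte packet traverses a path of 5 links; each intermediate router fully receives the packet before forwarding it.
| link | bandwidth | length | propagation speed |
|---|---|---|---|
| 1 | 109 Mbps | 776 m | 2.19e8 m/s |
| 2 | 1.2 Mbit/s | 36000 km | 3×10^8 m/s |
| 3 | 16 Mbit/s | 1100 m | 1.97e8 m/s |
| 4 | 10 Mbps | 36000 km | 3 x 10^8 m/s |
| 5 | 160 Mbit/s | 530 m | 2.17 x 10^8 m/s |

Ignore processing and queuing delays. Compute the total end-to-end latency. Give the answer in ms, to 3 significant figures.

248 ms

L = 1024 × 8 = 8192 bits.
Transmission delays (L/R per hop): 0.075156, 6.82667, 0.512, 0.8192, 0.0512 ms; sum = 8.28422 ms.
Propagation delays (d/s per hop): 0.00354338, 120, 0.00558376, 120, 0.0024424 ms; sum = 240.012 ms.
End-to-end = 248 ms.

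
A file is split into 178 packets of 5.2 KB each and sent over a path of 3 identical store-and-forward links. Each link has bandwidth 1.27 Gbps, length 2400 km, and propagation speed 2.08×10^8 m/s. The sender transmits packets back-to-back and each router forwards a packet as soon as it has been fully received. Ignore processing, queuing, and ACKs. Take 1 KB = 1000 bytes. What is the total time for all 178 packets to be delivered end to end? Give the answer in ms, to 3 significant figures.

40.5 ms

Per-hop transmission t_tx = L/R = 41600/1270000000 = 0.0327559 ms.
Per-hop propagation t_prop = 2400000/208000000 = 11.5385 ms.
Pipeline fill: first packet needs 3·t_tx to clear all hops; remaining 177 packets each add one t_tx.
Total = (3+178-1)·t_tx + 3·t_prop = 180·0.0327559 + 3·11.5385 = 40.5 ms.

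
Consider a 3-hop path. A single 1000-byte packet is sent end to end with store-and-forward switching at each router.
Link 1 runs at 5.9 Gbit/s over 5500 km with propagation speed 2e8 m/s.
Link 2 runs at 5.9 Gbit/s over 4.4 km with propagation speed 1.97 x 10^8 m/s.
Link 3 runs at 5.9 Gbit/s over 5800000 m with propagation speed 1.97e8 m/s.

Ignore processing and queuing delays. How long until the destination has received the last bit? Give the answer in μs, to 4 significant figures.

L = 1000 × 8 = 8000 bits.
Transmission delay per hop = L/R = 8000/5900000000 = 1.35593 μs; 3 hops → 4.0678 μs.
Propagation delays (d/s per hop): 27500, 22.335, 29441.6 μs; sum = 56964 μs.
End-to-end = 56970 μs.

56970 μs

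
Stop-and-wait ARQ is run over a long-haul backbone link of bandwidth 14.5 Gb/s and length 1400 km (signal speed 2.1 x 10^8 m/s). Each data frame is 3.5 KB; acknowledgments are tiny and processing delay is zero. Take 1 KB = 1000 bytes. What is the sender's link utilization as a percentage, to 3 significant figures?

0.0145 %

t_tx = L/R = 28000/14500000000 = 1.93103e-06 s.
t_prop = 1400000/210000000 = 0.00666667 s; RTT = 0.0133333 s.
Cycle = t_tx + RTT = 0.0133353 s.
Utilization = t_tx / cycle = 1.93103e-06/0.0133353 = 0.0145 %.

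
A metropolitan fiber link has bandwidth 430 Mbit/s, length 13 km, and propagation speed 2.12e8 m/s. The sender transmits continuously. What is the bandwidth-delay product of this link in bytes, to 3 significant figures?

Propagation delay = 13000 / 212000000 = 6.13208e-05 s.
BDP = R × t_prop = 430000000 × 6.13208e-05 = 26367.9 bits.
In bytes: 26367.9/8 = 3300 bytes.

3300 bytes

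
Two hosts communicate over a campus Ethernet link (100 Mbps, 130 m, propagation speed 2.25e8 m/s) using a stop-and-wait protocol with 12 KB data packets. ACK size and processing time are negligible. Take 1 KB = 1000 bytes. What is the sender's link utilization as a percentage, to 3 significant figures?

99.9 %

t_tx = L/R = 96000/100000000 = 0.00096 s.
t_prop = 130/225000000 = 5.77778e-07 s; RTT = 1.15556e-06 s.
Cycle = t_tx + RTT = 0.000961156 s.
Utilization = t_tx / cycle = 0.00096/0.000961156 = 99.9 %.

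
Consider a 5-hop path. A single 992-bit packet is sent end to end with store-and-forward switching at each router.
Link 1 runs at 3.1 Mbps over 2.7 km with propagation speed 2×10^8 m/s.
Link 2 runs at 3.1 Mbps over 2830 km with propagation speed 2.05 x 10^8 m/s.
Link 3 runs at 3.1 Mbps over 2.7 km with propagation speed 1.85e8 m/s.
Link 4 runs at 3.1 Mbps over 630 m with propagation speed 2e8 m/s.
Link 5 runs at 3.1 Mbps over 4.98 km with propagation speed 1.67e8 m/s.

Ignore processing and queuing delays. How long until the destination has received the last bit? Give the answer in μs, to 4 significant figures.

Transmission delay per hop = L/R = 992/3100000 = 320 μs; 5 hops → 1600 μs.
Propagation delays (d/s per hop): 13.5, 13804.9, 14.5946, 3.15, 29.8204 μs; sum = 13865.9 μs.
End-to-end = 15470 μs.

15470 μs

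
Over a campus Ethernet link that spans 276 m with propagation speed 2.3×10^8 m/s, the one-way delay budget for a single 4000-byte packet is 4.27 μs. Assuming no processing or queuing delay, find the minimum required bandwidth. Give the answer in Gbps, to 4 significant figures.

10.42 Gbps

L = 32000 bits.
Propagation delay = 276 / 2.3e+08 = 1.2 μs.
Transmission budget = 4.27 − 1.2 = 3.07 μs.
R ≥ L / t_tx = 32000 bits / 3.07e-06 s = 10.42 Gbps.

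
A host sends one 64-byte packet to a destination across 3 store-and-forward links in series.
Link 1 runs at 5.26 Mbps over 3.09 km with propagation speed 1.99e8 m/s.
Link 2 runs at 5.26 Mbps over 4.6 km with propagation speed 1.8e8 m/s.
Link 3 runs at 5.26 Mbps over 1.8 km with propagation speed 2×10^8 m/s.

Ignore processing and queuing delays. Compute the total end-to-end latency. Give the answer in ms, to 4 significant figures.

0.3421 ms

L = 64 × 8 = 512 bits.
Transmission delay per hop = L/R = 512/5260000 = 0.0973384 ms; 3 hops → 0.292015 ms.
Propagation delays (d/s per hop): 0.0155276, 0.0255556, 0.009 ms; sum = 0.0500832 ms.
End-to-end = 0.3421 ms.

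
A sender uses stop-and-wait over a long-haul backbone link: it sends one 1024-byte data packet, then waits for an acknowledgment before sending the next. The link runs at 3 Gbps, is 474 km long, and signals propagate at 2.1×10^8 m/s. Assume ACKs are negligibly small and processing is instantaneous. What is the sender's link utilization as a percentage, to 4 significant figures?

0.06045 %

t_tx = L/R = 8192/3000000000 = 2.73067e-06 s.
t_prop = 474000/210000000 = 0.00225714 s; RTT = 0.00451429 s.
Cycle = t_tx + RTT = 0.00451702 s.
Utilization = t_tx / cycle = 2.73067e-06/0.00451702 = 0.06045 %.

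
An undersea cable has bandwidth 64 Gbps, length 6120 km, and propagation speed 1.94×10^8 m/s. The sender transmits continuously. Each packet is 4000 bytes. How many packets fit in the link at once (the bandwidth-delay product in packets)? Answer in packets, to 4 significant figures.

Propagation delay = 6120000 / 194000000 = 0.0315464 s.
BDP = R × t_prop = 64000000000 × 0.0315464 = 2018970000 bits.
In packets of 32000 bits: 63090 packets.

63090 packets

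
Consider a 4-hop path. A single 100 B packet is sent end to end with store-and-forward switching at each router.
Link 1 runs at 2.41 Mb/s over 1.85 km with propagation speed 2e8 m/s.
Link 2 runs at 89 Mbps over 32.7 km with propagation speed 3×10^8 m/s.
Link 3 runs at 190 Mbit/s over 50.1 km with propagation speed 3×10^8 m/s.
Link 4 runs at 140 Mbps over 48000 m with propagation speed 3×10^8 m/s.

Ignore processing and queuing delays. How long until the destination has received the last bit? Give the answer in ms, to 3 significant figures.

0.796 ms

L = 100 × 8 = 800 bits.
Transmission delays (L/R per hop): 0.33195, 0.00898876, 0.00421053, 0.00571429 ms; sum = 0.350864 ms.
Propagation delays (d/s per hop): 0.00925, 0.109, 0.167, 0.16 ms; sum = 0.44525 ms.
End-to-end = 0.796 ms.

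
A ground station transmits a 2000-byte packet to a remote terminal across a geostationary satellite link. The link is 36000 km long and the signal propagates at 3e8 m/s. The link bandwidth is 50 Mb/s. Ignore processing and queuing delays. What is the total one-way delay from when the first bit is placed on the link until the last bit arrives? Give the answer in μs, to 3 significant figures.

L = 2000 × 8 = 16000 bits.
Transmission delay = L/R = 16000 / 50000000 = 320 μs.
Propagation delay = d/s = 36000000 m / 300000000 m/s = 120000 μs.
Total = 120000 μs.

120000 μs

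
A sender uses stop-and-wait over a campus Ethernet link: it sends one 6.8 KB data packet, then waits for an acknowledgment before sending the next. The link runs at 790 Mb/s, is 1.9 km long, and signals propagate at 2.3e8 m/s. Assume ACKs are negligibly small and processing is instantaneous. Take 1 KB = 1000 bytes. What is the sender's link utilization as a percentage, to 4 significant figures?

80.65 %

t_tx = L/R = 54400/790000000 = 6.88608e-05 s.
t_prop = 1900/2.3e+08 = 8.26087e-06 s; RTT = 1.65217e-05 s.
Cycle = t_tx + RTT = 8.53825e-05 s.
Utilization = t_tx / cycle = 6.88608e-05/8.53825e-05 = 80.65 %.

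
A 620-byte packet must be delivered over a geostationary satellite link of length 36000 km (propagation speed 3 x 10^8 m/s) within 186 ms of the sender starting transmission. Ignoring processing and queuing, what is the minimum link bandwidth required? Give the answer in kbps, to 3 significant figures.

75.2 kbps

L = 4960 bits.
Propagation delay = 36000000 / 300000000 = 120 ms.
Transmission budget = 186 − 120 = 66 ms.
R ≥ L / t_tx = 4960 bits / 0.066 s = 75.2 kbps.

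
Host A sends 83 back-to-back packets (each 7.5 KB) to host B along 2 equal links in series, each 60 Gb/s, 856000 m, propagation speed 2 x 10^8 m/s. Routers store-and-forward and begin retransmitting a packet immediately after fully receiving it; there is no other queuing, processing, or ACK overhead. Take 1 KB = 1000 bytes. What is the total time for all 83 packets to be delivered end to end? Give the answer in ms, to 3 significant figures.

Per-hop transmission t_tx = L/R = 60000/60000000000 = 0.001 ms.
Per-hop propagation t_prop = 856000/200000000 = 4.28 ms.
Pipeline fill: first packet needs 2·t_tx to clear all hops; remaining 82 packets each add one t_tx.
Total = (2+83-1)·t_tx + 2·t_prop = 84·0.001 + 2·4.28 = 8.64 ms.

8.64 ms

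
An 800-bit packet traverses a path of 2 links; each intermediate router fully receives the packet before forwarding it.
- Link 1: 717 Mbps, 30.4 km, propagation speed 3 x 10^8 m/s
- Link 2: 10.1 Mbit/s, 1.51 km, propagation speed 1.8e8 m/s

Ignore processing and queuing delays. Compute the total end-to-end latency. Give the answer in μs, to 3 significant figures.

Transmission delays (L/R per hop): 1.11576, 79.2079 μs; sum = 80.3237 μs.
Propagation delays (d/s per hop): 101.333, 8.38889 μs; sum = 109.722 μs.
End-to-end = 190 μs.

190 μs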